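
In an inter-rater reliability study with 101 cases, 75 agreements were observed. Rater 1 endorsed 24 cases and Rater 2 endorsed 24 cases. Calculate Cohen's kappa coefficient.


P_o = 75/101 = 0.742574
P_e = (24*24 + 77*77) / 10201 = 0.637683
kappa = (P_o - P_e) / (1 - P_e)
kappa = (0.742574 - 0.637683) / (1 - 0.637683)
kappa = 0.2895

0.2895


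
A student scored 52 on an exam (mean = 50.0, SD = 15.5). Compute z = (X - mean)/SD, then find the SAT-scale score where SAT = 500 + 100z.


z = (X - mean) / SD = (52 - 50.0) / 15.5
z = 2.0 / 15.5
z = 0.129
SAT-scale = SAT = 500 + 100z
Carry z at full precision (z = 2.0 / 15.5) into the conversion:
SAT-scale = 500 + 100 * (2.0 / 15.5) = 500 + 200 / 15.5
SAT-scale = 500 + 12.9032
SAT-scale = 512.9032

512.9032


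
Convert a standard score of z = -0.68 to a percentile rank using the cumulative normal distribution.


CDF(z) = 0.5 * (1 + erf(z/sqrt(2)))
erf(-0.4808) = -0.5035
CDF = 0.2483
Percentile rank = 0.2483 * 100 = 24.83

24.83


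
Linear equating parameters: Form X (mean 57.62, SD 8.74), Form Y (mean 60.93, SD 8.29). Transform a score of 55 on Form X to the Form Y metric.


slope = SD_Y / SD_X = 8.29 / 8.74 ~ 0.9485
intercept = mean_Y - slope * mean_X = 60.93 - (8.29 / 8.74) * 57.62 ~ 6.2767
Y = slope * X + intercept. To avoid rounding drift from the rounded slope/intercept, evaluate the equivalent form Y = mean_Y + SD_Y * (X - mean_X) / SD_X at full precision:
Y = 60.93 + 8.29 * (55 - 57.62) / 8.74
Y = 60.93 - 8.29 * 2.62 / 8.74
Y = 60.93 - 21.7198 / 8.74
Y = 60.93 - 2.4851
Y = 58.4449

58.4449


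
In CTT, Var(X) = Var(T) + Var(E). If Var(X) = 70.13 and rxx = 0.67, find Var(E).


var_true = rxx * var_obs = 0.67 * 70.13 = 46.9871
var_error = var_obs - var_true
var_error = 70.13 - 46.9871
var_error = 23.1429

23.1429


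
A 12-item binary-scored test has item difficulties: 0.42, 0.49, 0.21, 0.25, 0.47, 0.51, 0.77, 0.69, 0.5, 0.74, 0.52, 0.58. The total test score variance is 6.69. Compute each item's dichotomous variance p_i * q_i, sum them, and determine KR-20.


For each item, compute p_i * q_i:
  Item 1: 0.42 * 0.58 = 0.2436
  Item 2: 0.49 * 0.51 = 0.2499
  Item 3: 0.21 * 0.79 = 0.1659
  Item 4: 0.25 * 0.75 = 0.1875
  Item 5: 0.47 * 0.53 = 0.2491
  Item 6: 0.51 * 0.49 = 0.2499
  Item 7: 0.77 * 0.23 = 0.1771
  Item 8: 0.69 * 0.31 = 0.2139
  Item 9: 0.5 * 0.5 = 0.25
  Item 10: 0.74 * 0.26 = 0.1924
  Item 11: 0.52 * 0.48 = 0.2496
  Item 12: 0.58 * 0.42 = 0.2436
Sum(p_i * q_i) = 0.2436 + 0.2499 + 0.1659 + 0.1875 + 0.2491 + 0.2499 + 0.1771 + 0.2139 + 0.25 + 0.1924 + 0.2496 + 0.2436 = 2.6725
KR-20 = (k/(k-1)) * (1 - Sum(p_i*q_i) / Var_total)
= (12/11) * (1 - 2.6725/6.69)
= 1.0909 * 0.6005
KR-20 = 0.6551

0.6551


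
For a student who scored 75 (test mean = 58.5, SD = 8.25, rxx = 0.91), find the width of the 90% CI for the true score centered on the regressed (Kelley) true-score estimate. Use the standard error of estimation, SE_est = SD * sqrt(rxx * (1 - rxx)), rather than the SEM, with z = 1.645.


True score estimate = 0.91*75 + 0.09*58.5 = 73.515
SE_est = SD * sqrt(rxx * (1 - rxx)) = 8.25 * sqrt(0.91 * 0.09) = 8.25 * sqrt(0.0819) = 2.361
CI = T_est +/- z * SE_est, so width = 2 * z * SE_est = 2 * 1.645 * 2.361
Width = 7.7677

7.7677


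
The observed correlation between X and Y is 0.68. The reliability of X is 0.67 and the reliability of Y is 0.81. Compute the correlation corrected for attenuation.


r_corrected = rxy / sqrt(rxx * ryy)
= 0.68 / sqrt(0.67 * 0.81)
= 0.68 / sqrt(0.5427)
= 0.68 / 0.736682
r_corrected = 0.9231

0.9231


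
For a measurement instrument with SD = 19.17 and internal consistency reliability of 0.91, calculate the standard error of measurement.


SEM = SD * sqrt(1 - rxx)
SEM = 19.17 * sqrt(1 - 0.91)
SEM = 19.17 * sqrt(0.09) = 19.17 * 0.3
SEM = 5.751

5.751


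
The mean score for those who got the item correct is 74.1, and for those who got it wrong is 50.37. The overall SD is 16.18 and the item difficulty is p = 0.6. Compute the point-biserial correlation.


q = 1 - p = 0.4
rpb = ((M1 - M0) / SD) * sqrt(p * q)
rpb = ((74.1 - 50.37) / 16.18) * sqrt(0.6 * 0.4)
rpb = 0.7185

0.7185


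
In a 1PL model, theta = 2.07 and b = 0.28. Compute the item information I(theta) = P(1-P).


P = 1/(1+exp(-(2.07-0.28))) = 0.8569
I = P*(1-P) = 0.8569 * 0.1431
I = 0.1226

0.1226


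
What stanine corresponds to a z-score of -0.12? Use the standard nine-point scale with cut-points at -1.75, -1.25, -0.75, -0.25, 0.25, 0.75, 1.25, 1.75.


Stanine boundaries: [-1.75, -1.25, -0.75, -0.25, 0.25, 0.75, 1.25, 1.75]
z = -0.12
Check each boundary:
  z >= -1.75 -> could be stanine 2
  z >= -1.25 -> could be stanine 3
  z >= -0.75 -> could be stanine 4
  z >= -0.25 -> could be stanine 5
  z < 0.25
  z < 0.75
  z < 1.25
  z < 1.75
Highest qualifying boundary gives stanine = 5

5


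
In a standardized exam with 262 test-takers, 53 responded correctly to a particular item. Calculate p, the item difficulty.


Item difficulty p = number correct / total examinees
p = 53 / 262
p = 0.2023

0.2023


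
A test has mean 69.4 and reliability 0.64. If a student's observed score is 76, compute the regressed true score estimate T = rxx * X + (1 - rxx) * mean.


T_est = rxx * X + (1 - rxx) * mean
T_est = 0.64 * 76 + 0.36 * 69.4
T_est = 48.64 + 24.984
T_est = 73.624

73.624


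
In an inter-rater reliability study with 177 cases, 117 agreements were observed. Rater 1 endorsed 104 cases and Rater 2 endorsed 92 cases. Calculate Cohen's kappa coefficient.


P_o = 117/177 = 0.661017
P_e = (104*92 + 73*85) / 31329 = 0.503463
kappa = (P_o - P_e) / (1 - P_e)
kappa = (0.661017 - 0.503463) / (1 - 0.503463)
kappa = 0.3173

0.3173


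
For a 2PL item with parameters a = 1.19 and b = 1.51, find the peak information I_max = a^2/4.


For 2PL, max info at theta = b = 1.51
I_max = a^2 / 4 = 1.19^2 / 4
= 1.4161 / 4
I_max = 0.354

0.354


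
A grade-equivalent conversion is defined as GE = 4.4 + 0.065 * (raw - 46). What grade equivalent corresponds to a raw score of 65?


raw - median = 65 - 46 = 19
slope * diff = 0.065 * 19 = 1.235
GE = 4.4 + 1.235
GE = 5.635

5.635


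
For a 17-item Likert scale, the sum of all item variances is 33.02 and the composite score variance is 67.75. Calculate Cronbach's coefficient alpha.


alpha = (k/(k-1)) * (1 - sum(si^2)/s_total^2)
= (17/16) * (1 - 33.02/67.75)
alpha = 0.5447

0.5447


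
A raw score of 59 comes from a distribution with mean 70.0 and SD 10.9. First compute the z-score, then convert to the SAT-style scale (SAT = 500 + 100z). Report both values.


z = (X - mean) / SD = (59 - 70.0) / 10.9
z = -11.0 / 10.9
z = -1.0092
SAT-scale = SAT = 500 + 100z
Carry z at full precision (z = -11.0 / 10.9) into the conversion:
SAT-scale = 500 + 100 * (-11.0 / 10.9) = 500 + -1100 / 10.9
SAT-scale = 500 + -100.9174
SAT-scale = 399.0826

399.0826


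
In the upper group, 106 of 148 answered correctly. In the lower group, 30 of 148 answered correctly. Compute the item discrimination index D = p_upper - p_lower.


p_upper = 106/148 = 0.7162
p_lower = 30/148 = 0.2027
D = 0.7162 - 0.2027 = 0.5135

0.5135


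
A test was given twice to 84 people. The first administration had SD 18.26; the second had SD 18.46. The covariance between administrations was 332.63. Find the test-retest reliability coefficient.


r = cov(X,Y) / (SD_X * SD_Y)
r = 332.63 / (18.26 * 18.46)
r = 332.63 / 337.0796
r = 0.9868

0.9868


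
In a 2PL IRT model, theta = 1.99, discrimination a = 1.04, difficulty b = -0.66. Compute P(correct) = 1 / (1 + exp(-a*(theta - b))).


a*(theta - b) = 1.04 * (1.99 - -0.66) = 2.756
exp(-2.756) = 0.0635
P = 1 / (1 + 0.0635)
P = 0.9403

0.9403


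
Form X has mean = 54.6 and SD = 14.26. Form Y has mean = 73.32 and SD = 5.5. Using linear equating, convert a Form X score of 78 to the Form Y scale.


slope = SD_Y / SD_X = 5.5 / 14.26 ~ 0.3857
intercept = mean_Y - slope * mean_X = 73.32 - (5.5 / 14.26) * 54.6 ~ 52.2611
Y = slope * X + intercept. To avoid rounding drift from the rounded slope/intercept, evaluate the equivalent form Y = mean_Y + SD_Y * (X - mean_X) / SD_X at full precision:
Y = 73.32 + 5.5 * (78 - 54.6) / 14.26
Y = 73.32 + 5.5 * 23.4 / 14.26
Y = 73.32 + 128.7 / 14.26
Y = 73.32 + 9.0252
Y = 82.3452

82.3452


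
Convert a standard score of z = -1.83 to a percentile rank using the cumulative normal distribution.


CDF(z) = 0.5 * (1 + erf(z/sqrt(2)))
erf(-1.294) = -0.9328
CDF = 0.0336
Percentile rank = 0.0336 * 100 = 3.36

3.36


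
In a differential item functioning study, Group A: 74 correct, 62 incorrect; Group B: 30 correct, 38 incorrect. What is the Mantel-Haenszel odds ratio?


Odds_A = 74/62 = 1.1935
Odds_B = 30/38 = 0.7895
OR = Odds_A / Odds_B = 1.1935 / 0.7895
Exactly, OR = (74 * 38) / (62 * 30) = 2812 / 1860
OR = 1.5118

1.5118


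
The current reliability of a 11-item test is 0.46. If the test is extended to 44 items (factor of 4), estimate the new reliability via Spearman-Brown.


r_new = (n * rxx) / (1 + (n-1) * rxx)
r_new = (4 * 0.46) / (1 + 3 * 0.46)
r_new = 1.84 / 2.38
r_new = 0.7731

0.7731


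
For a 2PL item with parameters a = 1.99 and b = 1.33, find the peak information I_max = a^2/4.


For 2PL, max info at theta = b = 1.33
I_max = a^2 / 4 = 1.99^2 / 4
= 3.9601 / 4
I_max = 0.99

0.99


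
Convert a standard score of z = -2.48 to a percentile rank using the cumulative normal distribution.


CDF(z) = 0.5 * (1 + erf(z/sqrt(2)))
erf(-1.7536) = -0.9869
CDF = 0.0066
Percentile rank = 0.0066 * 100 = 0.66

0.66


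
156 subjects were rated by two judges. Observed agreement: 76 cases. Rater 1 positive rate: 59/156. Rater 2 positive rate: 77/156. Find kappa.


P_o = 76/156 = 0.487179
P_e = (59*77 + 97*79) / 24336 = 0.501561
kappa = (P_o - P_e) / (1 - P_e)
kappa = (0.487179 - 0.501561) / (1 - 0.501561)
kappa = -0.0289

-0.0289


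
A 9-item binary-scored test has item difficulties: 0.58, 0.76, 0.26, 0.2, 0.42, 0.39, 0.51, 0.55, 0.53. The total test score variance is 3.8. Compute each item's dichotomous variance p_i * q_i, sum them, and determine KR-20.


For each item, compute p_i * q_i:
  Item 1: 0.58 * 0.42 = 0.2436
  Item 2: 0.76 * 0.24 = 0.1824
  Item 3: 0.26 * 0.74 = 0.1924
  Item 4: 0.2 * 0.8 = 0.16
  Item 5: 0.42 * 0.58 = 0.2436
  Item 6: 0.39 * 0.61 = 0.2379
  Item 7: 0.51 * 0.49 = 0.2499
  Item 8: 0.55 * 0.45 = 0.2475
  Item 9: 0.53 * 0.47 = 0.2491
Sum(p_i * q_i) = 0.2436 + 0.1824 + 0.1924 + 0.16 + 0.2436 + 0.2379 + 0.2499 + 0.2475 + 0.2491 = 2.0064
KR-20 = (k/(k-1)) * (1 - Sum(p_i*q_i) / Var_total)
= (9/8) * (1 - 2.0064/3.8)
= 1.125 * 0.472
KR-20 = 0.531

0.531


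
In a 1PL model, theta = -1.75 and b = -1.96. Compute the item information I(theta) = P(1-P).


P = 1/(1+exp(-(-1.75--1.96))) = 0.5523
I = P*(1-P) = 0.5523 * 0.4477
I = 0.2473

0.2473


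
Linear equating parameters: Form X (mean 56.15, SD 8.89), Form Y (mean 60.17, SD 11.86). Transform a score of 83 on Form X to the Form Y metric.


slope = SD_Y / SD_X = 11.86 / 8.89 ~ 1.3341
intercept = mean_Y - slope * mean_X = 60.17 - (11.86 / 8.89) * 56.15 ~ -14.7388
Y = slope * X + intercept. To avoid rounding drift from the rounded slope/intercept, evaluate the equivalent form Y = mean_Y + SD_Y * (X - mean_X) / SD_X at full precision:
Y = 60.17 + 11.86 * (83 - 56.15) / 8.89
Y = 60.17 + 11.86 * 26.85 / 8.89
Y = 60.17 + 318.441 / 8.89
Y = 60.17 + 35.8201
Y = 95.9901

95.9901


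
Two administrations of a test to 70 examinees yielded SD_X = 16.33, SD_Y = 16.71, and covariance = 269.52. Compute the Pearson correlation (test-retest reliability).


r = cov(X,Y) / (SD_X * SD_Y)
r = 269.52 / (16.33 * 16.71)
r = 269.52 / 272.8743
r = 0.9877

0.9877


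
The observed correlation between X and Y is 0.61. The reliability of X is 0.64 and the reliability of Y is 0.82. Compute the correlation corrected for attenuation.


r_corrected = rxy / sqrt(rxx * ryy)
= 0.61 / sqrt(0.64 * 0.82)
= 0.61 / sqrt(0.5248)
= 0.61 / 0.724431
r_corrected = 0.842

0.842


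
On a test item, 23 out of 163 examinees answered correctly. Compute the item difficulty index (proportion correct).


Item difficulty p = number correct / total examinees
p = 23 / 163
p = 0.1411

0.1411


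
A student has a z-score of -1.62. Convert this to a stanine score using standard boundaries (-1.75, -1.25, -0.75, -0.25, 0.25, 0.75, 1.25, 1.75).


Stanine boundaries: [-1.75, -1.25, -0.75, -0.25, 0.25, 0.75, 1.25, 1.75]
z = -1.62
Check each boundary:
  z >= -1.75 -> could be stanine 2
  z < -1.25
  z < -0.75
  z < -0.25
  z < 0.25
  z < 0.75
  z < 1.25
  z < 1.75
Highest qualifying boundary gives stanine = 2

2


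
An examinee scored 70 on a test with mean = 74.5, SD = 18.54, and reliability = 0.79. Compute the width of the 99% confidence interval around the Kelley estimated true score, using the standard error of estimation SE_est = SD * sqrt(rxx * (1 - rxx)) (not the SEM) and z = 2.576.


True score estimate = 0.79*70 + 0.21*74.5 = 70.945
SE_est = SD * sqrt(rxx * (1 - rxx)) = 18.54 * sqrt(0.79 * 0.21) = 18.54 * sqrt(0.1659) = 7.551495
CI = T_est +/- z * SE_est, so width = 2 * z * SE_est = 2 * 2.576 * 7.551495
Width = 38.9053

38.9053


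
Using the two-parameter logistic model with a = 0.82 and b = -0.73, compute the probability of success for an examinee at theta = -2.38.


a*(theta - b) = 0.82 * (-2.38 - -0.73) = -1.353
exp(--1.353) = 3.869
P = 1 / (1 + 3.869)
P = 0.2054

0.2054


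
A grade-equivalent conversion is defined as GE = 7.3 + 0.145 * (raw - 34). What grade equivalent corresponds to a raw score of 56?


raw - median = 56 - 34 = 22
slope * diff = 0.145 * 22 = 3.19
GE = 7.3 + 3.19
GE = 10.49

10.49


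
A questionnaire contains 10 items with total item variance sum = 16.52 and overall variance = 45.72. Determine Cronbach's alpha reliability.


alpha = (k/(k-1)) * (1 - sum(si^2)/s_total^2)
= (10/9) * (1 - 16.52/45.72)
alpha = 0.7096

0.7096


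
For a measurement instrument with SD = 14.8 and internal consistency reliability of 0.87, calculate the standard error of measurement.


SEM = SD * sqrt(1 - rxx)
SEM = 14.8 * sqrt(1 - 0.87)
SEM = 14.8 * sqrt(0.13) = 14.8 * 0.360555
SEM = 5.3362

5.3362


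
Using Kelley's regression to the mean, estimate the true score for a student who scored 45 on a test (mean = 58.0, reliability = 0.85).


T_est = rxx * X + (1 - rxx) * mean
T_est = 0.85 * 45 + 0.15 * 58.0
T_est = 38.25 + 8.7
T_est = 46.95

46.95


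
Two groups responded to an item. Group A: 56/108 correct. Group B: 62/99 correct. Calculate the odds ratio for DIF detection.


Odds_A = 56/52 = 1.0769
Odds_B = 62/37 = 1.6757
OR = Odds_A / Odds_B = 1.0769 / 1.6757
Exactly, OR = (56 * 37) / (52 * 62) = 2072 / 3224
OR = 0.6427

0.6427


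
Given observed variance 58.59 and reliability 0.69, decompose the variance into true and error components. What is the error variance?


var_true = rxx * var_obs = 0.69 * 58.59 = 40.4271
var_error = var_obs - var_true
var_error = 58.59 - 40.4271
var_error = 18.1629

18.1629


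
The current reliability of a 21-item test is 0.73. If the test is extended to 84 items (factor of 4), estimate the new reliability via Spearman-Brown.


r_new = (n * rxx) / (1 + (n-1) * rxx)
r_new = (4 * 0.73) / (1 + 3 * 0.73)
r_new = 2.92 / 3.19
r_new = 0.9154

0.9154


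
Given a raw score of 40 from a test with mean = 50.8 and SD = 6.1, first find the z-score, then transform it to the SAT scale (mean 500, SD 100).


z = (X - mean) / SD = (40 - 50.8) / 6.1
z = -10.8 / 6.1
z = -1.7705
SAT-scale = SAT = 500 + 100z
Carry z at full precision (z = -10.8 / 6.1) into the conversion:
SAT-scale = 500 + 100 * (-10.8 / 6.1) = 500 + -1080 / 6.1
SAT-scale = 500 + -177.0492
SAT-scale = 322.9508

322.9508


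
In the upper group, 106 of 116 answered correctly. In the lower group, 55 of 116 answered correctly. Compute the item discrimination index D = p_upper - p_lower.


p_upper = 106/116 = 0.9138
p_lower = 55/116 = 0.4741
D = 0.9138 - 0.4741 = 0.4397

0.4397


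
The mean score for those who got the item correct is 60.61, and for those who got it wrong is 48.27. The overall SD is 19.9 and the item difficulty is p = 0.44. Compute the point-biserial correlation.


q = 1 - p = 0.56
rpb = ((M1 - M0) / SD) * sqrt(p * q)
rpb = ((60.61 - 48.27) / 19.9) * sqrt(0.44 * 0.56)
rpb = 0.3078

0.3078


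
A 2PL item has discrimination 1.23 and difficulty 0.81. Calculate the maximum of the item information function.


For 2PL, max info at theta = b = 0.81
I_max = a^2 / 4 = 1.23^2 / 4
= 1.5129 / 4
I_max = 0.3782

0.3782


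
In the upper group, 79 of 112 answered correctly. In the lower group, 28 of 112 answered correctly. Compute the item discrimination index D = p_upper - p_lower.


p_upper = 79/112 = 0.7054
p_lower = 28/112 = 0.25
D = 0.7054 - 0.25 = 0.4554

0.4554


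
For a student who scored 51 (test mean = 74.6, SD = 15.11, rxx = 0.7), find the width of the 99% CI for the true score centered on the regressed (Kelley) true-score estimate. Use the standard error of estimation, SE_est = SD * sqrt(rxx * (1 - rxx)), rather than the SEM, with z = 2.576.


True score estimate = 0.7*51 + 0.3*74.6 = 58.08
SE_est = SD * sqrt(rxx * (1 - rxx)) = 15.11 * sqrt(0.7 * 0.3) = 15.11 * sqrt(0.21) = 6.924272
CI = T_est +/- z * SE_est, so width = 2 * z * SE_est = 2 * 2.576 * 6.924272
Width = 35.6738

35.6738


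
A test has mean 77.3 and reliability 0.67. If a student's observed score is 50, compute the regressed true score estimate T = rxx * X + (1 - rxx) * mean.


T_est = rxx * X + (1 - rxx) * mean
T_est = 0.67 * 50 + 0.33 * 77.3
T_est = 33.5 + 25.509
T_est = 59.009

59.009


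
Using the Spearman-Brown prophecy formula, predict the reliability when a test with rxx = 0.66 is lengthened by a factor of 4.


r_new = (n * rxx) / (1 + (n-1) * rxx)
r_new = (4 * 0.66) / (1 + 3 * 0.66)
r_new = 2.64 / 2.98
r_new = 0.8859

0.8859


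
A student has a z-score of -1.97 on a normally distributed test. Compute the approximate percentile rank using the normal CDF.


CDF(z) = 0.5 * (1 + erf(z/sqrt(2)))
erf(-1.393) = -0.9512
CDF = 0.0244
Percentile rank = 0.0244 * 100 = 2.44

2.44


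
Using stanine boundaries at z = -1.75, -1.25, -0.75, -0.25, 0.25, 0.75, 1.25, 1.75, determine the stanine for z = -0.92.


Stanine boundaries: [-1.75, -1.25, -0.75, -0.25, 0.25, 0.75, 1.25, 1.75]
z = -0.92
Check each boundary:
  z >= -1.75 -> could be stanine 2
  z >= -1.25 -> could be stanine 3
  z < -0.75
  z < -0.25
  z < 0.25
  z < 0.75
  z < 1.25
  z < 1.75
Highest qualifying boundary gives stanine = 3

3


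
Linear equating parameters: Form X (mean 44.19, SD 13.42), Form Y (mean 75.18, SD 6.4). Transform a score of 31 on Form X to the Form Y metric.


slope = SD_Y / SD_X = 6.4 / 13.42 ~ 0.4769
intercept = mean_Y - slope * mean_X = 75.18 - (6.4 / 13.42) * 44.19 ~ 54.1058
Y = slope * X + intercept. To avoid rounding drift from the rounded slope/intercept, evaluate the equivalent form Y = mean_Y + SD_Y * (X - mean_X) / SD_X at full precision:
Y = 75.18 + 6.4 * (31 - 44.19) / 13.42
Y = 75.18 - 6.4 * 13.19 / 13.42
Y = 75.18 - 84.416 / 13.42
Y = 75.18 - 6.2903
Y = 68.8897

68.8897


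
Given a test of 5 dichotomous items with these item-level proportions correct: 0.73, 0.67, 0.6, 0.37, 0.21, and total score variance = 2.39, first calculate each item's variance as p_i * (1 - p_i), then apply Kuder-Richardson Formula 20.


For each item, compute p_i * q_i:
  Item 1: 0.73 * 0.27 = 0.1971
  Item 2: 0.67 * 0.33 = 0.2211
  Item 3: 0.6 * 0.4 = 0.24
  Item 4: 0.37 * 0.63 = 0.2331
  Item 5: 0.21 * 0.79 = 0.1659
Sum(p_i * q_i) = 0.1971 + 0.2211 + 0.24 + 0.2331 + 0.1659 = 1.0572
KR-20 = (k/(k-1)) * (1 - Sum(p_i*q_i) / Var_total)
= (5/4) * (1 - 1.0572/2.39)
= 1.25 * 0.5577
KR-20 = 0.6971

0.6971


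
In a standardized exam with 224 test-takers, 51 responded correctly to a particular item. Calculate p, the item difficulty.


Item difficulty p = number correct / total examinees
p = 51 / 224
p = 0.2277

0.2277


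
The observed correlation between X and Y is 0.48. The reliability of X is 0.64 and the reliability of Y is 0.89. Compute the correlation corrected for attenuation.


r_corrected = rxy / sqrt(rxx * ryy)
= 0.48 / sqrt(0.64 * 0.89)
= 0.48 / sqrt(0.5696)
= 0.48 / 0.754718
r_corrected = 0.636

0.636


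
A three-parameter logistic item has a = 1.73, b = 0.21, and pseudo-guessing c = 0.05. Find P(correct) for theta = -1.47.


logit = 1.73*(-1.47 - 0.21) = -2.9064
P* = 1/(1 + exp(--2.9064)) = 0.0518
P = 0.05 + (1 - 0.05) * 0.0518
P = 0.0992

0.0992


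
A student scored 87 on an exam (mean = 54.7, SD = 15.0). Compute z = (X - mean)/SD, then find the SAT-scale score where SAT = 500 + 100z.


z = (X - mean) / SD = (87 - 54.7) / 15.0
z = 32.3 / 15.0
z = 2.1533
SAT-scale = SAT = 500 + 100z
Carry z at full precision (z = 32.3 / 15.0) into the conversion:
SAT-scale = 500 + 100 * (32.3 / 15.0) = 500 + 3230 / 15.0
SAT-scale = 500 + 215.3333
SAT-scale = 715.3333

715.3333


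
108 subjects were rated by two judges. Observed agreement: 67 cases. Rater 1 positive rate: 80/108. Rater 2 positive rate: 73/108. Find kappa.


P_o = 67/108 = 0.62037
P_e = (80*73 + 28*35) / 11664 = 0.584705
kappa = (P_o - P_e) / (1 - P_e)
kappa = (0.62037 - 0.584705) / (1 - 0.584705)
kappa = 0.0859

0.0859


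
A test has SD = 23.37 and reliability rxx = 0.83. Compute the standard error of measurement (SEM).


SEM = SD * sqrt(1 - rxx)
SEM = 23.37 * sqrt(1 - 0.83)
SEM = 23.37 * sqrt(0.17) = 23.37 * 0.412311
SEM = 9.6357

9.6357


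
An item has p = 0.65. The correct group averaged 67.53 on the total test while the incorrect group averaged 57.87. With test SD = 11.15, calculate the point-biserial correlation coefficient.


q = 1 - p = 0.35
rpb = ((M1 - M0) / SD) * sqrt(p * q)
rpb = ((67.53 - 57.87) / 11.15) * sqrt(0.65 * 0.35)
rpb = 0.4132

0.4132


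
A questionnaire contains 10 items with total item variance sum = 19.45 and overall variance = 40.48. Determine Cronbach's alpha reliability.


alpha = (k/(k-1)) * (1 - sum(si^2)/s_total^2)
= (10/9) * (1 - 19.45/40.48)
alpha = 0.5772

0.5772


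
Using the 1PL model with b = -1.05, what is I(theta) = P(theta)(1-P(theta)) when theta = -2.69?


P = 1/(1+exp(-(-2.69--1.05))) = 0.1625
I = P*(1-P) = 0.1625 * 0.8375
I = 0.1361

0.1361


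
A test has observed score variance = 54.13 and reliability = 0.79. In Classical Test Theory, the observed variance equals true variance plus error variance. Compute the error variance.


var_true = rxx * var_obs = 0.79 * 54.13 = 42.7627
var_error = var_obs - var_true
var_error = 54.13 - 42.7627
var_error = 11.3673

11.3673


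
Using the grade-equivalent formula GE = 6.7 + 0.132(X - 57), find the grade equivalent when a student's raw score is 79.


raw - median = 79 - 57 = 22
slope * diff = 0.132 * 22 = 2.904
GE = 6.7 + 2.904
GE = 9.604

9.604


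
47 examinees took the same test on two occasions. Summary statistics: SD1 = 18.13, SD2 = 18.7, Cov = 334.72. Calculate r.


r = cov(X,Y) / (SD_X * SD_Y)
r = 334.72 / (18.13 * 18.7)
r = 334.72 / 339.031
r = 0.9873

0.9873


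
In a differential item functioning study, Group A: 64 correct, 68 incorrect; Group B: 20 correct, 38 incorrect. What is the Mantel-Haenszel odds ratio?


Odds_A = 64/68 = 0.9412
Odds_B = 20/38 = 0.5263
OR = Odds_A / Odds_B = 0.9412 / 0.5263
Exactly, OR = (64 * 38) / (68 * 20) = 2432 / 1360
OR = 1.7882

1.7882


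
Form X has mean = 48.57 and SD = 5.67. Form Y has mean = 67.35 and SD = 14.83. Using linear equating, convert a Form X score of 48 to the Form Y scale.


slope = SD_Y / SD_X = 14.83 / 5.67 ~ 2.6155
intercept = mean_Y - slope * mean_X = 67.35 - (14.83 / 5.67) * 48.57 ~ -59.6858
Y = slope * X + intercept. To avoid rounding drift from the rounded slope/intercept, evaluate the equivalent form Y = mean_Y + SD_Y * (X - mean_X) / SD_X at full precision:
Y = 67.35 + 14.83 * (48 - 48.57) / 5.67
Y = 67.35 - 14.83 * 0.57 / 5.67
Y = 67.35 - 8.4531 / 5.67
Y = 67.35 - 1.4908
Y = 65.8592

65.8592


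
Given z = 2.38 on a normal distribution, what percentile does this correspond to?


CDF(z) = 0.5 * (1 + erf(z/sqrt(2)))
erf(1.6829) = 0.9827
CDF = 0.9913
Percentile rank = 0.9913 * 100 = 99.13

99.13


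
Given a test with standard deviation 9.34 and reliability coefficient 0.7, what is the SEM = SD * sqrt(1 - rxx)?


SEM = SD * sqrt(1 - rxx)
SEM = 9.34 * sqrt(1 - 0.7)
SEM = 9.34 * sqrt(0.3) = 9.34 * 0.547723
SEM = 5.1157

5.1157


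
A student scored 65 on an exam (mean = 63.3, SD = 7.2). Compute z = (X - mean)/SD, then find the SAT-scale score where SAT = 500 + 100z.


z = (X - mean) / SD = (65 - 63.3) / 7.2
z = 1.7 / 7.2
z = 0.2361
SAT-scale = SAT = 500 + 100z
Carry z at full precision (z = 1.7 / 7.2) into the conversion:
SAT-scale = 500 + 100 * (1.7 / 7.2) = 500 + 170 / 7.2
SAT-scale = 500 + 23.6111
SAT-scale = 523.6111

523.6111


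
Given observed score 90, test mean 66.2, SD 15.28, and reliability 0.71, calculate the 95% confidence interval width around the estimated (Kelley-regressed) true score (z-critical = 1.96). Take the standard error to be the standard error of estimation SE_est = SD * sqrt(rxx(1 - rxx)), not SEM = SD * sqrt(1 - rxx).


True score estimate = 0.71*90 + 0.29*66.2 = 83.098
SE_est = SD * sqrt(rxx * (1 - rxx)) = 15.28 * sqrt(0.71 * 0.29) = 15.28 * sqrt(0.2059) = 6.933484
CI = T_est +/- z * SE_est, so width = 2 * z * SE_est = 2 * 1.96 * 6.933484
Width = 27.1793

27.1793


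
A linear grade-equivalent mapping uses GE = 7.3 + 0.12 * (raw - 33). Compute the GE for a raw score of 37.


raw - median = 37 - 33 = 4
slope * diff = 0.12 * 4 = 0.48
GE = 7.3 + 0.48
GE = 7.78

7.78


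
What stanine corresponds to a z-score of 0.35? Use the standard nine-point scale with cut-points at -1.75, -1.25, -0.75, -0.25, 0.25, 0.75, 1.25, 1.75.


Stanine boundaries: [-1.75, -1.25, -0.75, -0.25, 0.25, 0.75, 1.25, 1.75]
z = 0.35
Check each boundary:
  z >= -1.75 -> could be stanine 2
  z >= -1.25 -> could be stanine 3
  z >= -0.75 -> could be stanine 4
  z >= -0.25 -> could be stanine 5
  z >= 0.25 -> could be stanine 6
  z < 0.75
  z < 1.25
  z < 1.75
Highest qualifying boundary gives stanine = 6

6


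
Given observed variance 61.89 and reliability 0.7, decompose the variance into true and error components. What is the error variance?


var_true = rxx * var_obs = 0.7 * 61.89 = 43.323
var_error = var_obs - var_true
var_error = 61.89 - 43.323
var_error = 18.567

18.567


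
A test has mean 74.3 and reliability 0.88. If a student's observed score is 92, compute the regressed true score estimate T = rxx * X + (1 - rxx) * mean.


T_est = rxx * X + (1 - rxx) * mean
T_est = 0.88 * 92 + 0.12 * 74.3
T_est = 80.96 + 8.916
T_est = 89.876

89.876


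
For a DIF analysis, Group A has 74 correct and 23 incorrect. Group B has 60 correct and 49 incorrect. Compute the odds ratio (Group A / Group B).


Odds_A = 74/23 = 3.2174
Odds_B = 60/49 = 1.2245
OR = Odds_A / Odds_B = 3.2174 / 1.2245
Exactly, OR = (74 * 49) / (23 * 60) = 3626 / 1380
OR = 2.6275

2.6275


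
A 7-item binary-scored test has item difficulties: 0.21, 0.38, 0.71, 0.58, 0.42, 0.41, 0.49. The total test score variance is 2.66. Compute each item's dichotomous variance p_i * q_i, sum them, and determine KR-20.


For each item, compute p_i * q_i:
  Item 1: 0.21 * 0.79 = 0.1659
  Item 2: 0.38 * 0.62 = 0.2356
  Item 3: 0.71 * 0.29 = 0.2059
  Item 4: 0.58 * 0.42 = 0.2436
  Item 5: 0.42 * 0.58 = 0.2436
  Item 6: 0.41 * 0.59 = 0.2419
  Item 7: 0.49 * 0.51 = 0.2499
Sum(p_i * q_i) = 0.1659 + 0.2356 + 0.2059 + 0.2436 + 0.2436 + 0.2419 + 0.2499 = 1.5864
KR-20 = (k/(k-1)) * (1 - Sum(p_i*q_i) / Var_total)
= (7/6) * (1 - 1.5864/2.66)
= 1.1667 * 0.4036
KR-20 = 0.4709

0.4709


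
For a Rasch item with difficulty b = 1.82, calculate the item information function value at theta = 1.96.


P = 1/(1+exp(-(1.96-1.82))) = 0.5349
I = P*(1-P) = 0.5349 * 0.4651
I = 0.2488

0.2488


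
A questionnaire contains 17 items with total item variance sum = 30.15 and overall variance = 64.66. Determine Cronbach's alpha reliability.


alpha = (k/(k-1)) * (1 - sum(si^2)/s_total^2)
= (17/16) * (1 - 30.15/64.66)
alpha = 0.5671

0.5671


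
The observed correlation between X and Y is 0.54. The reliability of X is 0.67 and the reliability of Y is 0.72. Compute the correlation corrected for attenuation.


r_corrected = rxy / sqrt(rxx * ryy)
= 0.54 / sqrt(0.67 * 0.72)
= 0.54 / sqrt(0.4824)
= 0.54 / 0.69455
r_corrected = 0.7775

0.7775


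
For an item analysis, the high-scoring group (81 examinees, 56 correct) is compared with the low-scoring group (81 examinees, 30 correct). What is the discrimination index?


p_upper = 56/81 = 0.6914
p_lower = 30/81 = 0.3704
D = 0.6914 - 0.3704 = 0.321

0.321


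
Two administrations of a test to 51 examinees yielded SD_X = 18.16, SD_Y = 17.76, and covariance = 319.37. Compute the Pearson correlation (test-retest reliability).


r = cov(X,Y) / (SD_X * SD_Y)
r = 319.37 / (18.16 * 17.76)
r = 319.37 / 322.5216
r = 0.9902

0.9902


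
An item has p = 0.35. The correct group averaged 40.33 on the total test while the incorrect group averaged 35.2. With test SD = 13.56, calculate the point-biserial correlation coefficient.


q = 1 - p = 0.65
rpb = ((M1 - M0) / SD) * sqrt(p * q)
rpb = ((40.33 - 35.2) / 13.56) * sqrt(0.35 * 0.65)
rpb = 0.1804

0.1804


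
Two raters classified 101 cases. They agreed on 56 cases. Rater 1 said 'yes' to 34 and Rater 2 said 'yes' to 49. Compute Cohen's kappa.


P_o = 56/101 = 0.554455
P_e = (34*49 + 67*52) / 10201 = 0.504852
kappa = (P_o - P_e) / (1 - P_e)
kappa = (0.554455 - 0.504852) / (1 - 0.504852)
kappa = 0.1002

0.1002


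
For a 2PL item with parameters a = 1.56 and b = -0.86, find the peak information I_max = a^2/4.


For 2PL, max info at theta = b = -0.86
I_max = a^2 / 4 = 1.56^2 / 4
= 2.4336 / 4
I_max = 0.6084

0.6084


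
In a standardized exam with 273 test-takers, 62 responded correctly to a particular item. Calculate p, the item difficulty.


Item difficulty p = number correct / total examinees
p = 62 / 273
p = 0.2271

0.2271


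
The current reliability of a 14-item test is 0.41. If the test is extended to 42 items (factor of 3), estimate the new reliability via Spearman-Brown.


r_new = (n * rxx) / (1 + (n-1) * rxx)
r_new = (3 * 0.41) / (1 + 2 * 0.41)
r_new = 1.23 / 1.82
r_new = 0.6758

0.6758


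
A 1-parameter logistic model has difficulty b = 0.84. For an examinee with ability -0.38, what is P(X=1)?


theta - b = -0.38 - 0.84 = -1.22
exp(-(theta - b)) = exp(1.22) = 3.3872
P = 1 / (1 + 3.3872)
P = 0.2279

0.2279


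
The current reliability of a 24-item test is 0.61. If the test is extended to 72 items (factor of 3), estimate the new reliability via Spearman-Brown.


r_new = (n * rxx) / (1 + (n-1) * rxx)
r_new = (3 * 0.61) / (1 + 2 * 0.61)
r_new = 1.83 / 2.22
r_new = 0.8243

0.8243


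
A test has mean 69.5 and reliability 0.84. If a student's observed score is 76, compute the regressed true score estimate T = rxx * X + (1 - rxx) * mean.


T_est = rxx * X + (1 - rxx) * mean
T_est = 0.84 * 76 + 0.16 * 69.5
T_est = 63.84 + 11.12
T_est = 74.96

74.96


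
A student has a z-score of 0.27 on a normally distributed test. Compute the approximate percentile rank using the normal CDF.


CDF(z) = 0.5 * (1 + erf(z/sqrt(2)))
erf(0.1909) = 0.2128
CDF = 0.6064
Percentile rank = 0.6064 * 100 = 60.64

60.64


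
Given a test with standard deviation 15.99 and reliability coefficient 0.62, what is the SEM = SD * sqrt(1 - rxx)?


SEM = SD * sqrt(1 - rxx)
SEM = 15.99 * sqrt(1 - 0.62)
SEM = 15.99 * sqrt(0.38) = 15.99 * 0.616441
SEM = 9.8569

9.8569


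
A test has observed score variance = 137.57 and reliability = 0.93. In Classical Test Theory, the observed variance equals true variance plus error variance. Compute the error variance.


var_true = rxx * var_obs = 0.93 * 137.57 = 127.9401
var_error = var_obs - var_true
var_error = 137.57 - 127.9401
var_error = 9.6299

9.6299


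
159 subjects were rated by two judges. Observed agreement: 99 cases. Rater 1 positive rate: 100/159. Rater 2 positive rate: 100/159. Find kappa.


P_o = 99/159 = 0.622642
P_e = (100*100 + 59*59) / 25281 = 0.533246
kappa = (P_o - P_e) / (1 - P_e)
kappa = (0.622642 - 0.533246) / (1 - 0.533246)
kappa = 0.1915

0.1915


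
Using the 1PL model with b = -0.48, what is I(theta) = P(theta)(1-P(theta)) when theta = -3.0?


P = 1/(1+exp(-(-3.0--0.48))) = 0.0745
I = P*(1-P) = 0.0745 * 0.9255
I = 0.0689

0.0689


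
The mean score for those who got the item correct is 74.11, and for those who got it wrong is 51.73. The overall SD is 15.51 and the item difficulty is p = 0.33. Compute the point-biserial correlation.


q = 1 - p = 0.67
rpb = ((M1 - M0) / SD) * sqrt(p * q)
rpb = ((74.11 - 51.73) / 15.51) * sqrt(0.33 * 0.67)
rpb = 0.6785

0.6785


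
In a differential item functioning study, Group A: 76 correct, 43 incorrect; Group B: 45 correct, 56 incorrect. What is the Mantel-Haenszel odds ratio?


Odds_A = 76/43 = 1.7674
Odds_B = 45/56 = 0.8036
OR = Odds_A / Odds_B = 1.7674 / 0.8036
Exactly, OR = (76 * 56) / (43 * 45) = 4256 / 1935
OR = 2.1995

2.1995


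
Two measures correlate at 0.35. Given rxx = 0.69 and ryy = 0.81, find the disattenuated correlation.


r_corrected = rxy / sqrt(rxx * ryy)
= 0.35 / sqrt(0.69 * 0.81)
= 0.35 / sqrt(0.5589)
= 0.35 / 0.747596
r_corrected = 0.4682

0.4682


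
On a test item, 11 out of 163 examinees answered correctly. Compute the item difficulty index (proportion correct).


Item difficulty p = number correct / total examinees
p = 11 / 163
p = 0.0675

0.0675


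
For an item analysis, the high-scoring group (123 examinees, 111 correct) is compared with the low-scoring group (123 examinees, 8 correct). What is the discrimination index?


p_upper = 111/123 = 0.9024
p_lower = 8/123 = 0.065
D = 0.9024 - 0.065 = 0.8374

0.8374


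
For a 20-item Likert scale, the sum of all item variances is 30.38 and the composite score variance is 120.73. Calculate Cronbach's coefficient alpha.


alpha = (k/(k-1)) * (1 - sum(si^2)/s_total^2)
= (20/19) * (1 - 30.38/120.73)
alpha = 0.7878

0.7878


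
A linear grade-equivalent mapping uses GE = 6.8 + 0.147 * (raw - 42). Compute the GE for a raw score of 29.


raw - median = 29 - 42 = -13
slope * diff = 0.147 * -13 = -1.911
GE = 6.8 + -1.911
GE = 4.889

4.889


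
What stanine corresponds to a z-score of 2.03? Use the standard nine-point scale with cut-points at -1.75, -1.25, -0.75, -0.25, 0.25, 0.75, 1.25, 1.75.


Stanine boundaries: [-1.75, -1.25, -0.75, -0.25, 0.25, 0.75, 1.25, 1.75]
z = 2.03
Check each boundary:
  z >= -1.75 -> could be stanine 2
  z >= -1.25 -> could be stanine 3
  z >= -0.75 -> could be stanine 4
  z >= -0.25 -> could be stanine 5
  z >= 0.25 -> could be stanine 6
  z >= 0.75 -> could be stanine 7
  z >= 1.25 -> could be stanine 8
  z >= 1.75 -> could be stanine 9
Highest qualifying boundary gives stanine = 9

9


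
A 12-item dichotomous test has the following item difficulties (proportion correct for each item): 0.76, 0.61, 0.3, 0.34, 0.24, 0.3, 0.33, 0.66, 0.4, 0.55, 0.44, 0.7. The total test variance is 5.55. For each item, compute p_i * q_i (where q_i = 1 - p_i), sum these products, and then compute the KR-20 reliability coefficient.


For each item, compute p_i * q_i:
  Item 1: 0.76 * 0.24 = 0.1824
  Item 2: 0.61 * 0.39 = 0.2379
  Item 3: 0.3 * 0.7 = 0.21
  Item 4: 0.34 * 0.66 = 0.2244
  Item 5: 0.24 * 0.76 = 0.1824
  Item 6: 0.3 * 0.7 = 0.21
  Item 7: 0.33 * 0.67 = 0.2211
  Item 8: 0.66 * 0.34 = 0.2244
  Item 9: 0.4 * 0.6 = 0.24
  Item 10: 0.55 * 0.45 = 0.2475
  Item 11: 0.44 * 0.56 = 0.2464
  Item 12: 0.7 * 0.3 = 0.21
Sum(p_i * q_i) = 0.1824 + 0.2379 + 0.21 + 0.2244 + 0.1824 + 0.21 + 0.2211 + 0.2244 + 0.24 + 0.2475 + 0.2464 + 0.21 = 2.6365
KR-20 = (k/(k-1)) * (1 - Sum(p_i*q_i) / Var_total)
= (12/11) * (1 - 2.6365/5.55)
= 1.0909 * 0.525
KR-20 = 0.5727

0.5727


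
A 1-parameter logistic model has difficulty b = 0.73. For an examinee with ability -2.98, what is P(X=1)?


theta - b = -2.98 - 0.73 = -3.71
exp(-(theta - b)) = exp(3.71) = 40.8538
P = 1 / (1 + 40.8538)
P = 0.0239

0.0239


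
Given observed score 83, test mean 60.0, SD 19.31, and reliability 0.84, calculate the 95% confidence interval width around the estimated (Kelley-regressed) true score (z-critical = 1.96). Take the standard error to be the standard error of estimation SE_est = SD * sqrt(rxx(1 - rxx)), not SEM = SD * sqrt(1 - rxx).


True score estimate = 0.84*83 + 0.16*60.0 = 79.32
SE_est = SD * sqrt(rxx * (1 - rxx)) = 19.31 * sqrt(0.84 * 0.16) = 19.31 * sqrt(0.1344) = 7.079163
CI = T_est +/- z * SE_est, so width = 2 * z * SE_est = 2 * 1.96 * 7.079163
Width = 27.7503

27.7503


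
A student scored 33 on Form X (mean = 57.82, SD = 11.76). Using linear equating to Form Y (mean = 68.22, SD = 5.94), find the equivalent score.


slope = SD_Y / SD_X = 5.94 / 11.76 ~ 0.5051
intercept = mean_Y - slope * mean_X = 68.22 - (5.94 / 11.76) * 57.82 ~ 39.015
Y = slope * X + intercept. To avoid rounding drift from the rounded slope/intercept, evaluate the equivalent form Y = mean_Y + SD_Y * (X - mean_X) / SD_X at full precision:
Y = 68.22 + 5.94 * (33 - 57.82) / 11.76
Y = 68.22 - 5.94 * 24.82 / 11.76
Y = 68.22 - 147.4308 / 11.76
Y = 68.22 - 12.5366
Y = 55.6834

55.6834


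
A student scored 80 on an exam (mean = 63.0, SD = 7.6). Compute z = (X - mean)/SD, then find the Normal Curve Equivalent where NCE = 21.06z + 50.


z = (X - mean) / SD = (80 - 63.0) / 7.6
z = 17.0 / 7.6
z = 2.2368
NCE = NCE = 21.06z + 50
Carry z at full precision (z = 17.0 / 7.6) into the conversion:
NCE = 21.06 * (17.0 / 7.6) + 50 = 358.02 / 7.6 + 50
NCE = 47.1079 + 50
NCE = 97.1079

97.1079


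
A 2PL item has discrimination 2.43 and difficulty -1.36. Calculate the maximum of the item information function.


For 2PL, max info at theta = b = -1.36
I_max = a^2 / 4 = 2.43^2 / 4
= 5.9049 / 4
I_max = 1.4762

1.4762


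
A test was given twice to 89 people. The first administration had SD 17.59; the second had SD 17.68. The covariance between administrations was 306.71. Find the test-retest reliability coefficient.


r = cov(X,Y) / (SD_X * SD_Y)
r = 306.71 / (17.59 * 17.68)
r = 306.71 / 310.9912
r = 0.9862

0.9862


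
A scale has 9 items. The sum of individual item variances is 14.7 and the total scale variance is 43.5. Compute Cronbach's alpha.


alpha = (k/(k-1)) * (1 - sum(si^2)/s_total^2)
= (9/8) * (1 - 14.7/43.5)
alpha = 0.7448

0.7448


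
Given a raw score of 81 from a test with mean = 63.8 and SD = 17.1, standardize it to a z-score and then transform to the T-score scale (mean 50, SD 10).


z = (X - mean) / SD = (81 - 63.8) / 17.1
z = 17.2 / 17.1
z = 1.0058
T-score = T = 50 + 10z
Carry z at full precision (z = 17.2 / 17.1) into the conversion:
T-score = 50 + 10 * (17.2 / 17.1) = 50 + 172 / 17.1
T-score = 50 + 10.0585
T-score = 60.0585

60.0585


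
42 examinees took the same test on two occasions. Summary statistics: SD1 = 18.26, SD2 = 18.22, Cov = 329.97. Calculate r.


r = cov(X,Y) / (SD_X * SD_Y)
r = 329.97 / (18.26 * 18.22)
r = 329.97 / 332.6972
r = 0.9918

0.9918


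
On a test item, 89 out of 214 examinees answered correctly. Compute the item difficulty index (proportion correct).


Item difficulty p = number correct / total examinees
p = 89 / 214
p = 0.4159

0.4159


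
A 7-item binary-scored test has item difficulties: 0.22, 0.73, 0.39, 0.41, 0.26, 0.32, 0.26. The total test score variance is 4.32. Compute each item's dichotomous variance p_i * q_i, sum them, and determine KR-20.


For each item, compute p_i * q_i:
  Item 1: 0.22 * 0.78 = 0.1716
  Item 2: 0.73 * 0.27 = 0.1971
  Item 3: 0.39 * 0.61 = 0.2379
  Item 4: 0.41 * 0.59 = 0.2419
  Item 5: 0.26 * 0.74 = 0.1924
  Item 6: 0.32 * 0.68 = 0.2176
  Item 7: 0.26 * 0.74 = 0.1924
Sum(p_i * q_i) = 0.1716 + 0.1971 + 0.2379 + 0.2419 + 0.1924 + 0.2176 + 0.1924 = 1.4509
KR-20 = (k/(k-1)) * (1 - Sum(p_i*q_i) / Var_total)
= (7/6) * (1 - 1.4509/4.32)
= 1.1667 * 0.6641
KR-20 = 0.7748

0.7748
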